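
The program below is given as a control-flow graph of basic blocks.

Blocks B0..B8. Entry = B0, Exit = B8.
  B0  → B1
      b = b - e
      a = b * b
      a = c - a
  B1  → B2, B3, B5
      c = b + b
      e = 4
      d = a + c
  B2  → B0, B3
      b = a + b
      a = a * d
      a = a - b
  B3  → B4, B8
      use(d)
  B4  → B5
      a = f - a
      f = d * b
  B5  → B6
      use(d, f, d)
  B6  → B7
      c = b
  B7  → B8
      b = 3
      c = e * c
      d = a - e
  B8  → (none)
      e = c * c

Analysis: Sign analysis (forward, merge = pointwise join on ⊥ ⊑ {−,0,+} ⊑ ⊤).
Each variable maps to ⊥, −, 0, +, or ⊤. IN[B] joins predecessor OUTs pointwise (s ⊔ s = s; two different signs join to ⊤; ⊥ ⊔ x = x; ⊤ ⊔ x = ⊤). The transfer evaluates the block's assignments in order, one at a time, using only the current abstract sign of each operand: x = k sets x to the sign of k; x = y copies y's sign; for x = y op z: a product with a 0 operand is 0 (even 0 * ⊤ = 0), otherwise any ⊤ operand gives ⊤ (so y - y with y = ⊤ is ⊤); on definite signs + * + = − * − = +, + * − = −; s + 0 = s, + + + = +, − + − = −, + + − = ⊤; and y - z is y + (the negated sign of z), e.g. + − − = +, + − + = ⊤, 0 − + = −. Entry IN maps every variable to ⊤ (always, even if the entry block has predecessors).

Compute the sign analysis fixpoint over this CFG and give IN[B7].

Answer: {a: ⊤, b: ⊤, c: ⊤, d: ⊤, e: +, f: ⊤}

Trace:
Converged values:
  B0:  IN=(all ⊤)  OUT=(all ⊤)
  B1:  IN=(all ⊤)  OUT={e:+; rest ⊤}
  B2:  IN={e:+; rest ⊤}  OUT={e:+; rest ⊤}
  B3:  IN={e:+; rest ⊤}  OUT={e:+; rest ⊤}
  B4:  IN={e:+; rest ⊤}  OUT={e:+; rest ⊤}
  B5:  IN={e:+; rest ⊤}  OUT={e:+; rest ⊤}
  B6:  IN={e:+; rest ⊤}  OUT={e:+; rest ⊤}
  B7:  IN={e:+; rest ⊤}  OUT={b:+, e:+; rest ⊤}
  B8:  IN={e:+; rest ⊤}  OUT=(all ⊤)

Merge at B7: IN[B7] = OUT[B6] = {a: ⊤, b: ⊤, c: ⊤, d: ⊤, e: +, f: ⊤}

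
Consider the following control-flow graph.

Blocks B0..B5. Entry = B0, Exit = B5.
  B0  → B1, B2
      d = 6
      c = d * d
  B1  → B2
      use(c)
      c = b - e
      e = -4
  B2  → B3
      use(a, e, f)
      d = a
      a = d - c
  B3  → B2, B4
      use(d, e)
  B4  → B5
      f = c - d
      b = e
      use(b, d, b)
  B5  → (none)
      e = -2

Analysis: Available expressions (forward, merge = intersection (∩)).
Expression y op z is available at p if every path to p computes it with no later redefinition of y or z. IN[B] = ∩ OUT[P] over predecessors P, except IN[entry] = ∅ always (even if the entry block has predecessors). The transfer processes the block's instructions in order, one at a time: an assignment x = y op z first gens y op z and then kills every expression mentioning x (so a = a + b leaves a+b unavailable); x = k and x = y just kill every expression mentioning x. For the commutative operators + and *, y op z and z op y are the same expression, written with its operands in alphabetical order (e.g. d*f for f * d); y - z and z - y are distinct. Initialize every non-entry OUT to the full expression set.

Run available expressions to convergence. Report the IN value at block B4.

Fixpoint table:
  B0:   IN={}   OUT={d*d}
  B1:   IN={d*d}   OUT={d*d}
  B2:   IN={}   OUT={d-c}
  B3:   IN={d-c}   OUT={d-c}
  B4:   IN={d-c}   OUT={c-d, d-c}
  B5:   IN={c-d, d-c}   OUT={c-d, d-c}

Merge at B4: IN[B4] = OUT[B3] = {d-c}

Answer: {d-c}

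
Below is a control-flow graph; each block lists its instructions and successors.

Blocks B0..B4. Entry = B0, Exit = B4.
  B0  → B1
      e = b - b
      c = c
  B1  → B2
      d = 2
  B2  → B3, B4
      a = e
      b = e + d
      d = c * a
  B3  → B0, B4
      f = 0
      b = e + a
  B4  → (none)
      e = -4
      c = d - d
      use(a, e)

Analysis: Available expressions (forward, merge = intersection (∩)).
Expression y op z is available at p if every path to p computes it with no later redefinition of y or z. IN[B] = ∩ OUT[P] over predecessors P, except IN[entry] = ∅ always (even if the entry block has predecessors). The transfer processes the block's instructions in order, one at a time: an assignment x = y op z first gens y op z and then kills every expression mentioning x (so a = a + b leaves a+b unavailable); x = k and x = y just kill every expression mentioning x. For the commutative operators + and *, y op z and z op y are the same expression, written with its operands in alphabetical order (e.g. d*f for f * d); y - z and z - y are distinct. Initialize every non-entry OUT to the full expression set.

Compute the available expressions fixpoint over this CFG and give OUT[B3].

Answer: {a*c, a+e}

Working:
Fixpoint table:
  B0:   IN={}   OUT={b-b}
  B1:   IN={b-b}   OUT={b-b}
  B2:   IN={b-b}   OUT={a*c}
  B3:   IN={a*c}   OUT={a*c, a+e}
  B4:   IN={a*c}   OUT={d-d}

Merge at B3: IN[B3] = OUT[B2] = {a*c}
Applying B3's transfer function to that IN value gives OUT[B3] (row B3 above).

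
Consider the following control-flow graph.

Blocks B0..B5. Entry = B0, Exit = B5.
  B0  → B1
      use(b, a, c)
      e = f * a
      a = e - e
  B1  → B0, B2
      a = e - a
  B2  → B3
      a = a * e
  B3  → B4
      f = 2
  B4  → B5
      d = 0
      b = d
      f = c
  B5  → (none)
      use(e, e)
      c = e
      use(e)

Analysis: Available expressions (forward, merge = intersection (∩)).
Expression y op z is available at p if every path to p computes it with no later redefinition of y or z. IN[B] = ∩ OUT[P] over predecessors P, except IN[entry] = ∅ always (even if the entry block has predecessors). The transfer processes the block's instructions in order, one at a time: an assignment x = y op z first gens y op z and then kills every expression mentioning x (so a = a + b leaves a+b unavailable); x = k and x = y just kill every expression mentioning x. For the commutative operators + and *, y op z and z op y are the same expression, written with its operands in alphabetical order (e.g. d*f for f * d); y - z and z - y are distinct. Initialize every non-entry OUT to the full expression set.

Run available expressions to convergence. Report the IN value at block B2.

Per-block solution:
  B0:  IN={}  OUT={e-e}
  B1:  IN={e-e}  OUT={e-e}
  B2:  IN={e-e}  OUT={e-e}
  B3:  IN={e-e}  OUT={e-e}
  B4:  IN={e-e}  OUT={e-e}
  B5:  IN={e-e}  OUT={e-e}

Merge at B2: IN[B2] = OUT[B1] = {e-e}

Answer: {e-e}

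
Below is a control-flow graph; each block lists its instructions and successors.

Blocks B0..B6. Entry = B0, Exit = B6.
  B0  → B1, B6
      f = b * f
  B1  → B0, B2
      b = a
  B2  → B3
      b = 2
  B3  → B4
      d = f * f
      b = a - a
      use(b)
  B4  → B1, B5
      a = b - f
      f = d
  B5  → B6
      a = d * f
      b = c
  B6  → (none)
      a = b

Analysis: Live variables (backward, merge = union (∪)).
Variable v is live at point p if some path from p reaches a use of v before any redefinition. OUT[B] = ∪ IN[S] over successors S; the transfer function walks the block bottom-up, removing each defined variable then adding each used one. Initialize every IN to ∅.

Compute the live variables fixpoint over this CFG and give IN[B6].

Converged values:
  B0:  IN={a, b, c, f}  OUT={a, b, c, f}
  B1:  IN={a, c, f}  OUT={a, b, c, f}
  B2:  IN={a, c, f}  OUT={a, c, f}
  B3:  IN={a, c, f}  OUT={b, c, d, f}
  B4:  IN={b, c, d, f}  OUT={a, c, d, f}
  B5:  IN={c, d, f}  OUT={b}
  B6:  IN={b}  OUT={}

B6 is the boundary node: OUT[B6] = {}
Applying B6's transfer function to that OUT value gives IN[B6] (row B6 above).

Answer: {b}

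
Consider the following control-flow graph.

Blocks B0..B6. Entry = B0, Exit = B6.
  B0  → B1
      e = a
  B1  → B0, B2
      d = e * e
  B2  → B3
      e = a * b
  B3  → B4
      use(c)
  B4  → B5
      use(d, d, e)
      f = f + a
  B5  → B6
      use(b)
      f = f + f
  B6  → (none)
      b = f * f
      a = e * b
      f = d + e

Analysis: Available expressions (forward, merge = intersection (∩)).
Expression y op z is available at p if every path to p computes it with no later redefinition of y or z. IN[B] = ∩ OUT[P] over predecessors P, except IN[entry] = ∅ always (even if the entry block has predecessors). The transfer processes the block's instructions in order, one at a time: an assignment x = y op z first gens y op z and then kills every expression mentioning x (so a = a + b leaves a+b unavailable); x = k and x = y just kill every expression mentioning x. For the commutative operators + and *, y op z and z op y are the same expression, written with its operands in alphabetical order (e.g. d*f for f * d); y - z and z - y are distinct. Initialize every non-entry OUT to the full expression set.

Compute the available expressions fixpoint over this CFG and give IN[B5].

Per-block solution:
  B0:   IN={}   OUT={}
  B1:   IN={}   OUT={e*e}
  B2:   IN={e*e}   OUT={a*b}
  B3:   IN={a*b}   OUT={a*b}
  B4:   IN={a*b}   OUT={a*b}
  B5:   IN={a*b}   OUT={a*b}
  B6:   IN={a*b}   OUT={b*e, d+e}

Merge at B5: IN[B5] = OUT[B4] = {a*b}

Answer: {a*b}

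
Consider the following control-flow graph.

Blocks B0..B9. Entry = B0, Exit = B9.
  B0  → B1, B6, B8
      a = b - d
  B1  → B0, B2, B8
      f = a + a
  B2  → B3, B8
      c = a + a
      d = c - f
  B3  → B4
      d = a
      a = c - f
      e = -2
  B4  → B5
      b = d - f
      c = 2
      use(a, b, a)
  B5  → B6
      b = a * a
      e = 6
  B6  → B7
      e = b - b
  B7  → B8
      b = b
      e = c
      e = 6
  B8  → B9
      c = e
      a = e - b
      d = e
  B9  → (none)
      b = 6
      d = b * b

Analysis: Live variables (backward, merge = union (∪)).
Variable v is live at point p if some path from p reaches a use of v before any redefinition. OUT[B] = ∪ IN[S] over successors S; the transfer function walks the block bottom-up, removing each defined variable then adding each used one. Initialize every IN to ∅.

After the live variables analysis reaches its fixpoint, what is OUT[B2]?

Answer: {a, b, c, e, f}

Derivation:
Per-block solution:
  B0: | IN={b, c, d, e} | OUT={a, b, c, d, e}
  B1: | IN={a, b, c, d, e} | OUT={a, b, c, d, e, f}
  B2: | IN={a, b, e, f} | OUT={a, b, c, e, f}
  B3: | IN={a, c, f} | OUT={a, d, f}
  B4: | IN={a, d, f} | OUT={a, c}
  B5: | IN={a, c} | OUT={b, c}
  B6: | IN={b, c} | OUT={b, c}
  B7: | IN={b, c} | OUT={b, e}
  B8: | IN={b, e} | OUT={}
  B9: | IN={} | OUT={}

Merge at B2: OUT[B2] = IN[B3] ⊔ IN[B8] = {a, b, c, e, f}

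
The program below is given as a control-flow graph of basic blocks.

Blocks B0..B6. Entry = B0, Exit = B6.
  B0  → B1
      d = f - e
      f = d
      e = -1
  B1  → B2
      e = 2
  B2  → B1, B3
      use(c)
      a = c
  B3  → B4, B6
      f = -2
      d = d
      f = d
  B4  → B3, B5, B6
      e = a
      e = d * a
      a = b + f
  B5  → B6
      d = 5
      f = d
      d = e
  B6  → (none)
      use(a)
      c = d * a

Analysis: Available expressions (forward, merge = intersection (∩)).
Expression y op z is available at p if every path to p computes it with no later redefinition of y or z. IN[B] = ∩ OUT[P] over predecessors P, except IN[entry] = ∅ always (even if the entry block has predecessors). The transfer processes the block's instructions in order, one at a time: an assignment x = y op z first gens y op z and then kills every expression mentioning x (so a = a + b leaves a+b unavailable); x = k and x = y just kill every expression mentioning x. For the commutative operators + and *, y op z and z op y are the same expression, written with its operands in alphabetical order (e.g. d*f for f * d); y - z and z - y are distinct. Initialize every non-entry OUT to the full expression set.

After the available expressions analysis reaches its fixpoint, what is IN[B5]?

Answer: {b+f}

Working:
Fixpoint table:
  B0: | IN={} | OUT={}
  B1: | IN={} | OUT={}
  B2: | IN={} | OUT={}
  B3: | IN={} | OUT={}
  B4: | IN={} | OUT={b+f}
  B5: | IN={b+f} | OUT={}
  B6: | IN={} | OUT={a*d}

Merge at B5: IN[B5] = OUT[B4] = {b+f}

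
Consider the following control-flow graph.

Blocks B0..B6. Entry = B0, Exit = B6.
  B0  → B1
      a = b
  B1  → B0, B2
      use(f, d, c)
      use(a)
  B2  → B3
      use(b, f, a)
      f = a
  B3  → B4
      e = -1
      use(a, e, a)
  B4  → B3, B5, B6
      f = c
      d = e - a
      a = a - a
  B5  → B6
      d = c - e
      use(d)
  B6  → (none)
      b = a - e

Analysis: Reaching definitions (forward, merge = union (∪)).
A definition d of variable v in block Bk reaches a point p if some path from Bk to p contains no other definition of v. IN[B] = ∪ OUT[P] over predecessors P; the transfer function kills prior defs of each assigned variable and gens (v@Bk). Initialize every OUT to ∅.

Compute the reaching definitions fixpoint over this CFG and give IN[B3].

Per-block solution:
  B0:   IN={a@B0}   OUT={a@B0}
  B1:   IN={a@B0}   OUT={a@B0}
  B2:   IN={a@B0}   OUT={a@B0, f@B2}
  B3:   IN={a@B0, a@B4, d@B4, e@B3, f@B2, f@B4}   OUT={a@B0, a@B4, d@B4, e@B3, f@B2, f@B4}
  B4:   IN={a@B0, a@B4, d@B4, e@B3, f@B2, f@B4}   OUT={a@B4, d@B4, e@B3, f@B4}
  B5:   IN={a@B4, d@B4, e@B3, f@B4}   OUT={a@B4, d@B5, e@B3, f@B4}
  B6:   IN={a@B4, d@B4, d@B5, e@B3, f@B4}   OUT={a@B4, b@B6, d@B4, d@B5, e@B3, f@B4}

Merge at B3: IN[B3] = OUT[B2] ⊔ OUT[B4] = {a@B0, a@B4, d@B4, e@B3, f@B2, f@B4}

Answer: {a@B0, a@B4, d@B4, e@B3, f@B2, f@B4}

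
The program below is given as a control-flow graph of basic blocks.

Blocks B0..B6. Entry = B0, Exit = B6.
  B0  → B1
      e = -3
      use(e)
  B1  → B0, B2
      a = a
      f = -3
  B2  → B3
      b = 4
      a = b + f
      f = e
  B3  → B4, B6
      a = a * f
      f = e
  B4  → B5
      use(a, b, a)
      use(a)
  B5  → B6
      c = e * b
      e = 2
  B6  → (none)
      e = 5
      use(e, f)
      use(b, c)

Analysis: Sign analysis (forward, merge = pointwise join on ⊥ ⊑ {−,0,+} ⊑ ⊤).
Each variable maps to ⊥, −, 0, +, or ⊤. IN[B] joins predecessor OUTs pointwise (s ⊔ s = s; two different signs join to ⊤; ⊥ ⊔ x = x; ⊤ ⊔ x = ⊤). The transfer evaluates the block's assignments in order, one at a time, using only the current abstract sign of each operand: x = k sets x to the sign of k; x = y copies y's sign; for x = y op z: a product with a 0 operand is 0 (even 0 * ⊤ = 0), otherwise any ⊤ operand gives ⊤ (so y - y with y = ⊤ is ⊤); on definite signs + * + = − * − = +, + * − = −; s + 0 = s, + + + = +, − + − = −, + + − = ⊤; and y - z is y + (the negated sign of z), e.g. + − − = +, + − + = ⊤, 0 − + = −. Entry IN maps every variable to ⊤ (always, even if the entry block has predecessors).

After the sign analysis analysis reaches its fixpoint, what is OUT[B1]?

Converged values:
  B0: | IN=(all ⊤) | OUT={e:-; rest ⊤}
  B1: | IN={e:-; rest ⊤} | OUT={e:-, f:-; rest ⊤}
  B2: | IN={e:-, f:-; rest ⊤} | OUT={b:+, e:-, f:-; rest ⊤}
  B3: | IN={b:+, e:-, f:-; rest ⊤} | OUT={b:+, e:-, f:-; rest ⊤}
  B4: | IN={b:+, e:-, f:-; rest ⊤} | OUT={b:+, e:-, f:-; rest ⊤}
  B5: | IN={b:+, e:-, f:-; rest ⊤} | OUT={b:+, c:-, e:+, f:-; rest ⊤}
  B6: | IN={b:+, f:-; rest ⊤} | OUT={b:+, e:+, f:-; rest ⊤}

Merge at B1: IN[B1] = OUT[B0] = {a: ⊤, b: ⊤, c: ⊤, d: ⊤, e: -, f: ⊤}
Applying B1's transfer function to that IN value gives OUT[B1] (row B1 above).

Answer: {a: ⊤, b: ⊤, c: ⊤, d: ⊤, e: -, f: -}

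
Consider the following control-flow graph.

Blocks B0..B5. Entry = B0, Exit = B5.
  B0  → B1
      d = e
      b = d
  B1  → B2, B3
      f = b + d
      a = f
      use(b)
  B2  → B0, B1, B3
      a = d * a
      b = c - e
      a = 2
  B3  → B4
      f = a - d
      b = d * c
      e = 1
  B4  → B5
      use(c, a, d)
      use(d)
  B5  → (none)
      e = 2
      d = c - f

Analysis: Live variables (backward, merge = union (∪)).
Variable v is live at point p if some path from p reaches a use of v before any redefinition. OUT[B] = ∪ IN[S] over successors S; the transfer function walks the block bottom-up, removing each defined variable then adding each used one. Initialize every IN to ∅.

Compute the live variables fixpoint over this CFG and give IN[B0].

Answer: {c, e}

Working:
Converged values:
  B0:  IN={c, e}  OUT={b, c, d, e}
  B1:  IN={b, c, d, e}  OUT={a, c, d, e}
  B2:  IN={a, c, d, e}  OUT={a, b, c, d, e}
  B3:  IN={a, c, d}  OUT={a, c, d, f}
  B4:  IN={a, c, d, f}  OUT={c, f}
  B5:  IN={c, f}  OUT={}

Merge at B0: OUT[B0] = IN[B1] = {b, c, d, e}
Applying B0's transfer function to that OUT value gives IN[B0] (row B0 above).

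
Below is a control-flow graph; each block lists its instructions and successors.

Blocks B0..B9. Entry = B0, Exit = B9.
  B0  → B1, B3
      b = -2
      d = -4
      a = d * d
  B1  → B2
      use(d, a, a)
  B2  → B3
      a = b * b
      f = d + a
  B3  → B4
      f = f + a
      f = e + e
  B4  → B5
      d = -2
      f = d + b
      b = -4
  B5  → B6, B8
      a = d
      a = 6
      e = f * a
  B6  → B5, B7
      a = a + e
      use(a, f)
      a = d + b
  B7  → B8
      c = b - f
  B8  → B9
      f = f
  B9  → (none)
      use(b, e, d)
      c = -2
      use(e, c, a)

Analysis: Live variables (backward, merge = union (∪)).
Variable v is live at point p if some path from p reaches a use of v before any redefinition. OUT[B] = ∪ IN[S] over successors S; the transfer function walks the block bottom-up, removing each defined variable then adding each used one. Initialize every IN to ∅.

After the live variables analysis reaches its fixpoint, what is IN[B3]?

Answer: {a, b, e, f}

Derivation:
Fixpoint table:
  B0: | IN={e, f} | OUT={a, b, d, e, f}
  B1: | IN={a, b, d, e} | OUT={b, d, e}
  B2: | IN={b, d, e} | OUT={a, b, e, f}
  B3: | IN={a, b, e, f} | OUT={b}
  B4: | IN={b} | OUT={b, d, f}
  B5: | IN={b, d, f} | OUT={a, b, d, e, f}
  B6: | IN={a, b, d, e, f} | OUT={a, b, d, e, f}
  B7: | IN={a, b, d, e, f} | OUT={a, b, d, e, f}
  B8: | IN={a, b, d, e, f} | OUT={a, b, d, e}
  B9: | IN={a, b, d, e} | OUT={}

Merge at B3: OUT[B3] = IN[B4] = {b}
Applying B3's transfer function to that OUT value gives IN[B3] (row B3 above).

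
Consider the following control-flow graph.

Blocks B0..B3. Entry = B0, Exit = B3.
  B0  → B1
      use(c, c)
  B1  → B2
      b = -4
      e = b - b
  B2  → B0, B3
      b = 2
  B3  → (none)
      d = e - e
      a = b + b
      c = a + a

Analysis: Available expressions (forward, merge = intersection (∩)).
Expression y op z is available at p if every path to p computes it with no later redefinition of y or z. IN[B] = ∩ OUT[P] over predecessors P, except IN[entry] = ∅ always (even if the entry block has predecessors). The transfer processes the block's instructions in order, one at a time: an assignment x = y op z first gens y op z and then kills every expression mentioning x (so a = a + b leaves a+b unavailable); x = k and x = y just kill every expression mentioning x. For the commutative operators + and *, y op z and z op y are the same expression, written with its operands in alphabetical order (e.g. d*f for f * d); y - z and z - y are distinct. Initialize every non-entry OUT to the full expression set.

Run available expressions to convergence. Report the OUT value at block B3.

Answer: {a+a, b+b, e-e}

Trace:
Per-block solution:
  B0:   IN={}   OUT={}
  B1:   IN={}   OUT={b-b}
  B2:   IN={b-b}   OUT={}
  B3:   IN={}   OUT={a+a, b+b, e-e}

Merge at B3: IN[B3] = OUT[B2] = {}
Applying B3's transfer function to that IN value gives OUT[B3] (row B3 above).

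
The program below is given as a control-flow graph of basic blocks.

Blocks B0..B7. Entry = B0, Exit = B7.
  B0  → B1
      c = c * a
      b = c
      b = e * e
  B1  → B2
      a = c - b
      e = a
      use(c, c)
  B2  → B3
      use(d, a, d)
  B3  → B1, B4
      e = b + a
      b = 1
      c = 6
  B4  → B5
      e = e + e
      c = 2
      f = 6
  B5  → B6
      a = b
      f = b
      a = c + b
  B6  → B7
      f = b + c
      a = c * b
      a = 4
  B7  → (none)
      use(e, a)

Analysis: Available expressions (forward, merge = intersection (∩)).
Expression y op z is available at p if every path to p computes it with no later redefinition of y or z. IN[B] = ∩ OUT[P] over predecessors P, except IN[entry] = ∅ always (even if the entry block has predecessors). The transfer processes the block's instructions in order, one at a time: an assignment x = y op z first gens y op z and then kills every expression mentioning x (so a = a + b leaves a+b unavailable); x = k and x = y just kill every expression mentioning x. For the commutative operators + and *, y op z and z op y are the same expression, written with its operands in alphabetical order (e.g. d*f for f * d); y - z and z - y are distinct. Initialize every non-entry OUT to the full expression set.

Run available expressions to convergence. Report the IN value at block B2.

Per-block solution:
  B0:  IN={}  OUT={e*e}
  B1:  IN={}  OUT={c-b}
  B2:  IN={c-b}  OUT={c-b}
  B3:  IN={c-b}  OUT={}
  B4:  IN={}  OUT={}
  B5:  IN={}  OUT={b+c}
  B6:  IN={b+c}  OUT={b*c, b+c}
  B7:  IN={b*c, b+c}  OUT={b*c, b+c}

Merge at B2: IN[B2] = OUT[B1] = {c-b}

Answer: {c-b}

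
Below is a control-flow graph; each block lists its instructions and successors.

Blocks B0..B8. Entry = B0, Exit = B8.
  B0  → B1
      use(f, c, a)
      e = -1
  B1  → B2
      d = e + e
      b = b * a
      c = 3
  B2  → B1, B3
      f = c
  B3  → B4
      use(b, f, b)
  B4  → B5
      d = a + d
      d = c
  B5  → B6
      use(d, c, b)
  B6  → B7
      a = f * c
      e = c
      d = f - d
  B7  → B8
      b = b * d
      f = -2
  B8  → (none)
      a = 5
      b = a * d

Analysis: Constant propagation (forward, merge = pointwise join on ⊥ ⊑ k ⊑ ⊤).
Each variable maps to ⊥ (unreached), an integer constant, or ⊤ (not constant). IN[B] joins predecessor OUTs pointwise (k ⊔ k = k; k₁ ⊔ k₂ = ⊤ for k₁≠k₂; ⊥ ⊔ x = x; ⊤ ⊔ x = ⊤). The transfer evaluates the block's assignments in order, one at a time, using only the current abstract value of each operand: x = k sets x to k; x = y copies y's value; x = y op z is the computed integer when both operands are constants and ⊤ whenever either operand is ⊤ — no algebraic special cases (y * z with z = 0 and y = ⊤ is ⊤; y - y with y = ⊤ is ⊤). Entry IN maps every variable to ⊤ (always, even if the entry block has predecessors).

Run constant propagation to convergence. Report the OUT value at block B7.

Answer: {a: 9, b: ⊤, c: 3, d: 0, e: 3, f: -2}

Derivation:
Per-block solution:
  B0:   IN=(all ⊤)   OUT={e:-1; rest ⊤}
  B1:   IN={e:-1; rest ⊤}   OUT={c:3, d:-2, e:-1; rest ⊤}
  B2:   IN={c:3, d:-2, e:-1; rest ⊤}   OUT={c:3, d:-2, e:-1, f:3; rest ⊤}
  B3:   IN={c:3, d:-2, e:-1, f:3; rest ⊤}   OUT={c:3, d:-2, e:-1, f:3; rest ⊤}
  B4:   IN={c:3, d:-2, e:-1, f:3; rest ⊤}   OUT={c:3, d:3, e:-1, f:3; rest ⊤}
  B5:   IN={c:3, d:3, e:-1, f:3; rest ⊤}   OUT={c:3, d:3, e:-1, f:3; rest ⊤}
  B6:   IN={c:3, d:3, e:-1, f:3; rest ⊤}   OUT={a:9, c:3, d:0, e:3, f:3; rest ⊤}
  B7:   IN={a:9, c:3, d:0, e:3, f:3; rest ⊤}   OUT={a:9, c:3, d:0, e:3, f:-2; rest ⊤}
  B8:   IN={a:9, c:3, d:0, e:3, f:-2; rest ⊤}   OUT={a:5, b:0, c:3, d:0, e:3, f:-2; rest ⊤}

Merge at B7: IN[B7] = OUT[B6] = {a: 9, b: ⊤, c: 3, d: 0, e: 3, f: 3}
Applying B7's transfer function to that IN value gives OUT[B7] (row B7 above).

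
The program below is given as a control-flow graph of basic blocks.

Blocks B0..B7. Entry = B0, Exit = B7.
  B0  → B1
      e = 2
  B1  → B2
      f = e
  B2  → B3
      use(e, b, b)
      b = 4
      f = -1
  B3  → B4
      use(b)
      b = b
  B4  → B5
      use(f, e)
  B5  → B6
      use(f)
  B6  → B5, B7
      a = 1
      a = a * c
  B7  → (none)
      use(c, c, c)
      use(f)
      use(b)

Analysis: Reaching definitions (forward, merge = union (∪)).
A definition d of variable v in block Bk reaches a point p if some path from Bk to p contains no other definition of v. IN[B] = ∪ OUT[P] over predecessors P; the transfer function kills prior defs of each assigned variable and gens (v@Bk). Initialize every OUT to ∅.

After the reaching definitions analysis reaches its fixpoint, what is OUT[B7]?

Answer: {a@B6, b@B3, e@B0, f@B2}

Derivation:
Converged values:
  B0:   IN={}   OUT={e@B0}
  B1:   IN={e@B0}   OUT={e@B0, f@B1}
  B2:   IN={e@B0, f@B1}   OUT={b@B2, e@B0, f@B2}
  B3:   IN={b@B2, e@B0, f@B2}   OUT={b@B3, e@B0, f@B2}
  B4:   IN={b@B3, e@B0, f@B2}   OUT={b@B3, e@B0, f@B2}
  B5:   IN={a@B6, b@B3, e@B0, f@B2}   OUT={a@B6, b@B3, e@B0, f@B2}
  B6:   IN={a@B6, b@B3, e@B0, f@B2}   OUT={a@B6, b@B3, e@B0, f@B2}
  B7:   IN={a@B6, b@B3, e@B0, f@B2}   OUT={a@B6, b@B3, e@B0, f@B2}

Merge at B7: IN[B7] = OUT[B6] = {a@B6, b@B3, e@B0, f@B2}
Applying B7's transfer function to that IN value gives OUT[B7] (row B7 above).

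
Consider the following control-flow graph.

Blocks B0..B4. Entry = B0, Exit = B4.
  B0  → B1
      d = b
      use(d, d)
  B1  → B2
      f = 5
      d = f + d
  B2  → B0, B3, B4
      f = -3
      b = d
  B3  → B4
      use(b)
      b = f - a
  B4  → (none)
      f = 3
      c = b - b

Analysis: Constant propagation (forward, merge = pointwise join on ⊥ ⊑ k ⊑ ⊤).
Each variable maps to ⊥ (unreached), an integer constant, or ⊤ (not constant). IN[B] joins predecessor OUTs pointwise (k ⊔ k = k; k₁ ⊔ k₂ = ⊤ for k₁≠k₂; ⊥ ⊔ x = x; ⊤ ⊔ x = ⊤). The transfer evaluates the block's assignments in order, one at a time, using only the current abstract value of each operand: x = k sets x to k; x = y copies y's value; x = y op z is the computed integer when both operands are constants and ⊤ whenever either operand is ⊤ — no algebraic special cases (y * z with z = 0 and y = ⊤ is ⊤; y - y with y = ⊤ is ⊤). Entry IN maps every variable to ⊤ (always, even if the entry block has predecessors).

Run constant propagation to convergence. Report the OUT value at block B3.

Per-block solution:
  B0:   IN=(all ⊤)   OUT=(all ⊤)
  B1:   IN=(all ⊤)   OUT={f:5; rest ⊤}
  B2:   IN={f:5; rest ⊤}   OUT={f:-3; rest ⊤}
  B3:   IN={f:-3; rest ⊤}   OUT={f:-3; rest ⊤}
  B4:   IN={f:-3; rest ⊤}   OUT={f:3; rest ⊤}

Merge at B3: IN[B3] = OUT[B2] = {a: ⊤, b: ⊤, c: ⊤, d: ⊤, e: ⊤, f: -3}
Applying B3's transfer function to that IN value gives OUT[B3] (row B3 above).

Answer: {a: ⊤, b: ⊤, c: ⊤, d: ⊤, e: ⊤, f: -3}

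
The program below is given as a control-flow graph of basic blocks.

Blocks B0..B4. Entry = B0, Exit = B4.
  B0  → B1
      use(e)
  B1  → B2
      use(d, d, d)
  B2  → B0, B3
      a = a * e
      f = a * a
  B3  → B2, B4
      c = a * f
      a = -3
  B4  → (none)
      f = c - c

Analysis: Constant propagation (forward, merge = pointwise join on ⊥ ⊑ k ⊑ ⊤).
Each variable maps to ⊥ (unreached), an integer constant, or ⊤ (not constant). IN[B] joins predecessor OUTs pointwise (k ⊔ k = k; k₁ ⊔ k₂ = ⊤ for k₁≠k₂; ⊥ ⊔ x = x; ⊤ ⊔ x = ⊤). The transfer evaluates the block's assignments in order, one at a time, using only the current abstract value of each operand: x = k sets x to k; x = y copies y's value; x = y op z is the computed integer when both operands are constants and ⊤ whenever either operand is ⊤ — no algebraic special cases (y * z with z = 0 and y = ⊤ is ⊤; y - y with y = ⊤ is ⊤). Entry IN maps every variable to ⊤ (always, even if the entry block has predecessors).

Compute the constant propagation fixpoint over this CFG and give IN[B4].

Answer: {a: -3, b: ⊤, c: ⊤, d: ⊤, e: ⊤, f: ⊤}

Working:
Converged values:
  B0:  IN=(all ⊤)  OUT=(all ⊤)
  B1:  IN=(all ⊤)  OUT=(all ⊤)
  B2:  IN=(all ⊤)  OUT=(all ⊤)
  B3:  IN=(all ⊤)  OUT={a:-3; rest ⊤}
  B4:  IN={a:-3; rest ⊤}  OUT={a:-3; rest ⊤}

Merge at B4: IN[B4] = OUT[B3] = {a: -3, b: ⊤, c: ⊤, d: ⊤, e: ⊤, f: ⊤}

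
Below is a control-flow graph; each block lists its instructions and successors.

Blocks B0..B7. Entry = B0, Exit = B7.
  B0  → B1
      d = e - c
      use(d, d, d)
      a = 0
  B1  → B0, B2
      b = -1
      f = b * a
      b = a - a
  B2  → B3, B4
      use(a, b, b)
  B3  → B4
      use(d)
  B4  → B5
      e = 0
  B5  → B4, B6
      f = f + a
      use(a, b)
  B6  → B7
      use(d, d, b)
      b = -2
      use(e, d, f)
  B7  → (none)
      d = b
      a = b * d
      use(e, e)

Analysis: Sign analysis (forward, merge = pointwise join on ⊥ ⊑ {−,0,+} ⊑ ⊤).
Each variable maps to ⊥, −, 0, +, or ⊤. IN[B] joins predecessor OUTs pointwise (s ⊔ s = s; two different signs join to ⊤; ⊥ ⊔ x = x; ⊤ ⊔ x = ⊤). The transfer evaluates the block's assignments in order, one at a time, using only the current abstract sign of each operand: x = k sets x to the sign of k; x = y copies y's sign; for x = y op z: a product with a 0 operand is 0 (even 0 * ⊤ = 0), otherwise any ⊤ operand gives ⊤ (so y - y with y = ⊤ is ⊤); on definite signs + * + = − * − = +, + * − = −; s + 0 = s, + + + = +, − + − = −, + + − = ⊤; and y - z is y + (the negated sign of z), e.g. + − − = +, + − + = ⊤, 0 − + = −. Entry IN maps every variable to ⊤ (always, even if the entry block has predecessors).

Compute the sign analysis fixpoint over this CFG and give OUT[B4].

Answer: {a: 0, b: 0, c: ⊤, d: ⊤, e: 0, f: 0}

Trace:
Converged values:
  B0: | IN=(all ⊤) | OUT={a:0; rest ⊤}
  B1: | IN={a:0; rest ⊤} | OUT={a:0, b:0, f:0; rest ⊤}
  B2: | IN={a:0, b:0, f:0; rest ⊤} | OUT={a:0, b:0, f:0; rest ⊤}
  B3: | IN={a:0, b:0, f:0; rest ⊤} | OUT={a:0, b:0, f:0; rest ⊤}
  B4: | IN={a:0, b:0, f:0; rest ⊤} | OUT={a:0, b:0, e:0, f:0; rest ⊤}
  B5: | IN={a:0, b:0, e:0, f:0; rest ⊤} | OUT={a:0, b:0, e:0, f:0; rest ⊤}
  B6: | IN={a:0, b:0, e:0, f:0; rest ⊤} | OUT={a:0, b:-, e:0, f:0; rest ⊤}
  B7: | IN={a:0, b:-, e:0, f:0; rest ⊤} | OUT={a:+, b:-, d:-, e:0, f:0; rest ⊤}

Merge at B4: IN[B4] = OUT[B2] ⊔ OUT[B3] ⊔ OUT[B5] = {a: 0, b: 0, c: ⊤, d: ⊤, e: ⊤, f: 0}
Applying B4's transfer function to that IN value gives OUT[B4] (row B4 above).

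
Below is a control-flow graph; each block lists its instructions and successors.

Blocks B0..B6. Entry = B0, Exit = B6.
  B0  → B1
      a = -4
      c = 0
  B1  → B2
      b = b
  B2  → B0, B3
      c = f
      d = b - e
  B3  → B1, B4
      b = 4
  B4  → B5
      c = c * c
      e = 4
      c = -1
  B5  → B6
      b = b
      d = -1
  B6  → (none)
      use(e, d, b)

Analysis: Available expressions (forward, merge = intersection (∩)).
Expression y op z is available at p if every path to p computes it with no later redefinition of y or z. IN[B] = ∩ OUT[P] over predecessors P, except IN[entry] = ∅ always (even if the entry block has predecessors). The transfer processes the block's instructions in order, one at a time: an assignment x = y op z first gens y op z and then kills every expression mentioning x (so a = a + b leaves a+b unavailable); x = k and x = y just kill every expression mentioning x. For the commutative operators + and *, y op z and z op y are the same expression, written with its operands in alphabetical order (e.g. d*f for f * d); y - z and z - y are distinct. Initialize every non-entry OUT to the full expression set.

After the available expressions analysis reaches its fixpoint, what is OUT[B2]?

Converged values:
  B0:  IN={}  OUT={}
  B1:  IN={}  OUT={}
  B2:  IN={}  OUT={b-e}
  B3:  IN={b-e}  OUT={}
  B4:  IN={}  OUT={}
  B5:  IN={}  OUT={}
  B6:  IN={}  OUT={}

Merge at B2: IN[B2] = OUT[B1] = {}
Applying B2's transfer function to that IN value gives OUT[B2] (row B2 above).

Answer: {b-e}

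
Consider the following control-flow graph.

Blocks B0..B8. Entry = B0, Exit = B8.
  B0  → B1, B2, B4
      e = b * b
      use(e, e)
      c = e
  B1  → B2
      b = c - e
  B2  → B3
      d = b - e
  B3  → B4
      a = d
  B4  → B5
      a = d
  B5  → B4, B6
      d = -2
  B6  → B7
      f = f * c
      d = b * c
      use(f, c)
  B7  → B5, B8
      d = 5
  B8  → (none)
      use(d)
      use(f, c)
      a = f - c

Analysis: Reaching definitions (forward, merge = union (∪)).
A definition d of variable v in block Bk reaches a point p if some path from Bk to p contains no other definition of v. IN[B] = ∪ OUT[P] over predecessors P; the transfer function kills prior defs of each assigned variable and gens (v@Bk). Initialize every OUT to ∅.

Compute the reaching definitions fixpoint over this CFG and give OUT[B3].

Converged values:
  B0:  IN={}  OUT={c@B0, e@B0}
  B1:  IN={c@B0, e@B0}  OUT={b@B1, c@B0, e@B0}
  B2:  IN={b@B1, c@B0, e@B0}  OUT={b@B1, c@B0, d@B2, e@B0}
  B3:  IN={b@B1, c@B0, d@B2, e@B0}  OUT={a@B3, b@B1, c@B0, d@B2, e@B0}
  B4:  IN={a@B3, a@B4, b@B1, c@B0, d@B2, d@B5, e@B0, f@B6}  OUT={a@B4, b@B1, c@B0, d@B2, d@B5, e@B0, f@B6}
  B5:  IN={a@B4, b@B1, c@B0, d@B2, d@B5, d@B7, e@B0, f@B6}  OUT={a@B4, b@B1, c@B0, d@B5, e@B0, f@B6}
  B6:  IN={a@B4, b@B1, c@B0, d@B5, e@B0, f@B6}  OUT={a@B4, b@B1, c@B0, d@B6, e@B0, f@B6}
  B7:  IN={a@B4, b@B1, c@B0, d@B6, e@B0, f@B6}  OUT={a@B4, b@B1, c@B0, d@B7, e@B0, f@B6}
  B8:  IN={a@B4, b@B1, c@B0, d@B7, e@B0, f@B6}  OUT={a@B8, b@B1, c@B0, d@B7, e@B0, f@B6}

Merge at B3: IN[B3] = OUT[B2] = {b@B1, c@B0, d@B2, e@B0}
Applying B3's transfer function to that IN value gives OUT[B3] (row B3 above).

Answer: {a@B3, b@B1, c@B0, d@B2, e@B0}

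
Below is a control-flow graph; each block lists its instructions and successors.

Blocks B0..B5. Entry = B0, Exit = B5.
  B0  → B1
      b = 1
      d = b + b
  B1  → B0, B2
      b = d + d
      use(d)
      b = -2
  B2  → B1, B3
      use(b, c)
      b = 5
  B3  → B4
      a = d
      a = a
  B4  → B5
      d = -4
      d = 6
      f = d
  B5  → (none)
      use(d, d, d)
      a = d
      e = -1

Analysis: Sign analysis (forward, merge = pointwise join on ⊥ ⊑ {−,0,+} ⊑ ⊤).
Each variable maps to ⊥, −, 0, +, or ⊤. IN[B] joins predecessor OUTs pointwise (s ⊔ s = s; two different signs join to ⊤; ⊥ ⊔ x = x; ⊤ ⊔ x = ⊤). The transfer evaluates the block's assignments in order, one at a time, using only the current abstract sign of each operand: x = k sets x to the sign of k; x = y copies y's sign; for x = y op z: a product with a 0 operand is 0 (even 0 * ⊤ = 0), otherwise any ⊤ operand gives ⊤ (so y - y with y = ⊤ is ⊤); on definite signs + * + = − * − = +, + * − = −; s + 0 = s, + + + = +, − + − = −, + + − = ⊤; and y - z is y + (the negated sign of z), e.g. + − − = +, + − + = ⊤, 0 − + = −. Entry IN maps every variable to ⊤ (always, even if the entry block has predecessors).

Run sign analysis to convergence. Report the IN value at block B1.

Answer: {a: ⊤, b: +, c: ⊤, d: +, e: ⊤, f: ⊤}

Trace:
Fixpoint table:
  B0: | IN=(all ⊤) | OUT={b:+, d:+; rest ⊤}
  B1: | IN={b:+, d:+; rest ⊤} | OUT={b:-, d:+; rest ⊤}
  B2: | IN={b:-, d:+; rest ⊤} | OUT={b:+, d:+; rest ⊤}
  B3: | IN={b:+, d:+; rest ⊤} | OUT={a:+, b:+, d:+; rest ⊤}
  B4: | IN={a:+, b:+, d:+; rest ⊤} | OUT={a:+, b:+, d:+, f:+; rest ⊤}
  B5: | IN={a:+, b:+, d:+, f:+; rest ⊤} | OUT={a:+, b:+, d:+, e:-, f:+; rest ⊤}

Merge at B1: IN[B1] = OUT[B0] ⊔ OUT[B2] = {a: ⊤, b: +, c: ⊤, d: +, e: ⊤, f: ⊤}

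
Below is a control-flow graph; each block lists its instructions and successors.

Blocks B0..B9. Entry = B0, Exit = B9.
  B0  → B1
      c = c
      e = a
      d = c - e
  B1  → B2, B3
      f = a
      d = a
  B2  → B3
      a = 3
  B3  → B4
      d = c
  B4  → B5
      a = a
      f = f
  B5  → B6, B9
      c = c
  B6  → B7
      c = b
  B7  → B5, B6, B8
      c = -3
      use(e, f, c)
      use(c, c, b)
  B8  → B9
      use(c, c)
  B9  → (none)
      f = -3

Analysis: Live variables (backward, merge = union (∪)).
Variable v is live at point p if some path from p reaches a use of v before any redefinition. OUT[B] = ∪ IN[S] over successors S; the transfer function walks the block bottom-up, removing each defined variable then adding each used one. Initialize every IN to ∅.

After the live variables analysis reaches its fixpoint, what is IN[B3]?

Fixpoint table:
  B0:   IN={a, b, c}   OUT={a, b, c, e}
  B1:   IN={a, b, c, e}   OUT={a, b, c, e, f}
  B2:   IN={b, c, e, f}   OUT={a, b, c, e, f}
  B3:   IN={a, b, c, e, f}   OUT={a, b, c, e, f}
  B4:   IN={a, b, c, e, f}   OUT={b, c, e, f}
  B5:   IN={b, c, e, f}   OUT={b, e, f}
  B6:   IN={b, e, f}   OUT={b, e, f}
  B7:   IN={b, e, f}   OUT={b, c, e, f}
  B8:   IN={c}   OUT={}
  B9:   IN={}   OUT={}

Merge at B3: OUT[B3] = IN[B4] = {a, b, c, e, f}
Applying B3's transfer function to that OUT value gives IN[B3] (row B3 above).

Answer: {a, b, c, e, f}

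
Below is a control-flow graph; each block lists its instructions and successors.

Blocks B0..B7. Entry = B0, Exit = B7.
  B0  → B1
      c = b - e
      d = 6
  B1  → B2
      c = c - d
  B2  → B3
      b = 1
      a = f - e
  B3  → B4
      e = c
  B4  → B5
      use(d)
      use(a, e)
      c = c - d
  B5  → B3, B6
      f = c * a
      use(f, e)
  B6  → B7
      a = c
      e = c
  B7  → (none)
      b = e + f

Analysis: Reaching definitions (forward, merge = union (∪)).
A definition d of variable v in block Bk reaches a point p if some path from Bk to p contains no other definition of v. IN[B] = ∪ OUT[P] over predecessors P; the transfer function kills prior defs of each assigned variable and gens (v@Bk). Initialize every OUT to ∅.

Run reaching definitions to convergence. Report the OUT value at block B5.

Converged values:
  B0:  IN={}  OUT={c@B0, d@B0}
  B1:  IN={c@B0, d@B0}  OUT={c@B1, d@B0}
  B2:  IN={c@B1, d@B0}  OUT={a@B2, b@B2, c@B1, d@B0}
  B3:  IN={a@B2, b@B2, c@B1, c@B4, d@B0, e@B3, f@B5}  OUT={a@B2, b@B2, c@B1, c@B4, d@B0, e@B3, f@B5}
  B4:  IN={a@B2, b@B2, c@B1, c@B4, d@B0, e@B3, f@B5}  OUT={a@B2, b@B2, c@B4, d@B0, e@B3, f@B5}
  B5:  IN={a@B2, b@B2, c@B4, d@B0, e@B3, f@B5}  OUT={a@B2, b@B2, c@B4, d@B0, e@B3, f@B5}
  B6:  IN={a@B2, b@B2, c@B4, d@B0, e@B3, f@B5}  OUT={a@B6, b@B2, c@B4, d@B0, e@B6, f@B5}
  B7:  IN={a@B6, b@B2, c@B4, d@B0, e@B6, f@B5}  OUT={a@B6, b@B7, c@B4, d@B0, e@B6, f@B5}

Merge at B5: IN[B5] = OUT[B4] = {a@B2, b@B2, c@B4, d@B0, e@B3, f@B5}
Applying B5's transfer function to that IN value gives OUT[B5] (row B5 above).

Answer: {a@B2, b@B2, c@B4, d@B0, e@B3, f@B5}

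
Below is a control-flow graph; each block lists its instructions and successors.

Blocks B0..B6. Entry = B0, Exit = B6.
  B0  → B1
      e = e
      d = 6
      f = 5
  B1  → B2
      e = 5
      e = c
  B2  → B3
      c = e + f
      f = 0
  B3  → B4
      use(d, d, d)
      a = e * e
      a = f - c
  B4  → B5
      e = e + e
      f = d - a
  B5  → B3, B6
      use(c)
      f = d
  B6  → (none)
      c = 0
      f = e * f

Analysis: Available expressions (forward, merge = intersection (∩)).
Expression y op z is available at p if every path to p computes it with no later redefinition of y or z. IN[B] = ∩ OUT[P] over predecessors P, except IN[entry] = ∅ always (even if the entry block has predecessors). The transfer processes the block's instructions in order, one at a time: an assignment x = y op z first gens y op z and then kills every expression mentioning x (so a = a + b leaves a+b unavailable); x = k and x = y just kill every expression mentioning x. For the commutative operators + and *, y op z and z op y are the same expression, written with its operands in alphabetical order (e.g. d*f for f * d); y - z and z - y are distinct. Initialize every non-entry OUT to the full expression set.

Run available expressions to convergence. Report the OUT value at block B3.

Answer: {e*e, f-c}

Derivation:
Per-block solution:
  B0: | IN={} | OUT={}
  B1: | IN={} | OUT={}
  B2: | IN={} | OUT={}
  B3: | IN={} | OUT={e*e, f-c}
  B4: | IN={e*e, f-c} | OUT={d-a}
  B5: | IN={d-a} | OUT={d-a}
  B6: | IN={d-a} | OUT={d-a}

Merge at B3: IN[B3] = OUT[B2] ∩ OUT[B5] = {}
Applying B3's transfer function to that IN value gives OUT[B3] (row B3 above).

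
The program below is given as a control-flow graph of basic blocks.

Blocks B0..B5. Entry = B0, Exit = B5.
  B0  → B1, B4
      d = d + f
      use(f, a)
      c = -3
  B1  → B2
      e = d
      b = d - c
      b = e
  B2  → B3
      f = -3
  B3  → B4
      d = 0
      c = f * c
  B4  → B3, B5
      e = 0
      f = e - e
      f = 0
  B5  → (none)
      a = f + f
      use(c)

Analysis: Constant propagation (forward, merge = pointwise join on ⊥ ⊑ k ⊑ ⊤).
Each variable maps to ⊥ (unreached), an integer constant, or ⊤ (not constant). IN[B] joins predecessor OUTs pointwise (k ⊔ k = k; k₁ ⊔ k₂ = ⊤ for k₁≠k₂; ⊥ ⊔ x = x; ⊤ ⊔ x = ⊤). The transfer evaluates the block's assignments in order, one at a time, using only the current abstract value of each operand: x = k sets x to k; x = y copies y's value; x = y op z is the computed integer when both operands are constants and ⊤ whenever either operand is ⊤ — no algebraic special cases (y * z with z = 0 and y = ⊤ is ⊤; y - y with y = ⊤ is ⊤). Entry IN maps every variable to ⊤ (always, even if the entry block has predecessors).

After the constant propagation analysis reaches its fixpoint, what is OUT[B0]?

Answer: {a: ⊤, b: ⊤, c: -3, d: ⊤, e: ⊤, f: ⊤}

Trace:
Per-block solution:
  B0:  IN=(all ⊤)  OUT={c:-3; rest ⊤}
  B1:  IN={c:-3; rest ⊤}  OUT={c:-3; rest ⊤}
  B2:  IN={c:-3; rest ⊤}  OUT={c:-3, f:-3; rest ⊤}
  B3:  IN=(all ⊤)  OUT={d:0; rest ⊤}
  B4:  IN=(all ⊤)  OUT={e:0, f:0; rest ⊤}
  B5:  IN={e:0, f:0; rest ⊤}  OUT={a:0, e:0, f:0; rest ⊤}

B0 is the boundary node: IN[B0] = {a: ⊤, b: ⊤, c: ⊤, d: ⊤, e: ⊤, f: ⊤}
Applying B0's transfer function to that IN value gives OUT[B0] (row B0 above).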